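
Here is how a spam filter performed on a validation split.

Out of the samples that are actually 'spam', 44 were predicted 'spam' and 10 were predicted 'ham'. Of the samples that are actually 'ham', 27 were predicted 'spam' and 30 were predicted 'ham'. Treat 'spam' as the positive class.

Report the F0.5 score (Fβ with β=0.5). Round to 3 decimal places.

0.651

Fβ = (1+β²)·TP / ((1+β²)·TP + β²·FN + FP), with β²=1/4
= 1.25·44 / (1.25·44 + 0.25·10 + 27) = 0.651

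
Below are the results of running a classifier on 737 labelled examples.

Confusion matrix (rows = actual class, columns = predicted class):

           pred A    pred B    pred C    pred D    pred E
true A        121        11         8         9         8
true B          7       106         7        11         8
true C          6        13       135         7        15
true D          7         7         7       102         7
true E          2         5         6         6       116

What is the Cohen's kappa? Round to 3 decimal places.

0.733

Observed agreement pₒ = trace/N = 580/737 = 0.7870
Expected agreement pₑ = Σ (rowᵢ·colᵢ)/N² = (157·143 + 139·142 + 176·163 + 130·135 + 135·154)/737² = 0.2011
κ = (pₒ − pₑ)/(1 − pₑ) = (0.7870 − 0.2011)/(1 − 0.2011) = 0.733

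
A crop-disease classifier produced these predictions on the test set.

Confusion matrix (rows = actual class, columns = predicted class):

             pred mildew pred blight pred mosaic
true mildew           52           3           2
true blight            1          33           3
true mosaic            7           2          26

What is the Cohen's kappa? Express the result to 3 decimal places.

Observed agreement pₒ = trace/N = 111/129 = 0.8605
Expected agreement pₑ = Σ (rowᵢ·colᵢ)/N² = (57·60 + 37·38 + 35·31)/129² = 0.3552
κ = (pₒ − pₑ)/(1 − pₑ) = (0.8605 − 0.3552)/(1 − 0.3552) = 0.784

0.784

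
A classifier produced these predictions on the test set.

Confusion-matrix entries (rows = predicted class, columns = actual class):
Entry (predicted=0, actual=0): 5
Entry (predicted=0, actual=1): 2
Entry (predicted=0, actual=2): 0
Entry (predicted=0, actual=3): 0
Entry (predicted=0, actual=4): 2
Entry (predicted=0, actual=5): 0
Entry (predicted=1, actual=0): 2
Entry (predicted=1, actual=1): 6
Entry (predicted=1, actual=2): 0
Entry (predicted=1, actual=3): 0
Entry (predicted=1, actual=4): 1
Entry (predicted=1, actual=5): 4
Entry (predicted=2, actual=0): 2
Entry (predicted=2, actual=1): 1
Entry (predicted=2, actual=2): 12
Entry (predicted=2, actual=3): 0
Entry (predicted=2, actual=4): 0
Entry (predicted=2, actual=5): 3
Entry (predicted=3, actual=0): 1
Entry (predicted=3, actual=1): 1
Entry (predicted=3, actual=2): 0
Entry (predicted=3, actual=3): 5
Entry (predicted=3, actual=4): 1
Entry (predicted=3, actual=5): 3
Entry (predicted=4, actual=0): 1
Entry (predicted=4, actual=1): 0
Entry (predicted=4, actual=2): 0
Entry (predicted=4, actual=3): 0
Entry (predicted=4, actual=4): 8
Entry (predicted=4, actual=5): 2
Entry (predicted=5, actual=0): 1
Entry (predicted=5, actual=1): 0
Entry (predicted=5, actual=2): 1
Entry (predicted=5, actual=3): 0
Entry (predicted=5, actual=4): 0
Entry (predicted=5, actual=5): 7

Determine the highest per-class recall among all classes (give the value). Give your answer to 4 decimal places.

1.0000

Per-class recall (TP/(TP+FN)):
  0: TP=5, FN=2+2+1+1+1=7 → 5/12 = 0.41667
  1: TP=6, FN=2+1+1+0+0=4 → 6/10 = 0.60000
  2: TP=12, FN=0+0+0+0+1=1 → 12/13 = 0.92308
  3: TP=5, FN=0+0+0+0+0=0 → 5/5 = 1.00000
  4: TP=8, FN=2+1+0+1+0=4 → 8/12 = 0.66667
  5: TP=7, FN=0+4+3+3+2=12 → 7/19 = 0.36842
Highest is class '3' with recall = 1.0000.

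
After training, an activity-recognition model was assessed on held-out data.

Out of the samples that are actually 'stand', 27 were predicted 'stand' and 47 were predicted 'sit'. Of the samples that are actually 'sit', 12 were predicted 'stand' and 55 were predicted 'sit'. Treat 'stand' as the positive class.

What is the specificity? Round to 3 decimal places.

Specificity = TN/(TN+FP) = 55/(55+12) = 0.821

0.821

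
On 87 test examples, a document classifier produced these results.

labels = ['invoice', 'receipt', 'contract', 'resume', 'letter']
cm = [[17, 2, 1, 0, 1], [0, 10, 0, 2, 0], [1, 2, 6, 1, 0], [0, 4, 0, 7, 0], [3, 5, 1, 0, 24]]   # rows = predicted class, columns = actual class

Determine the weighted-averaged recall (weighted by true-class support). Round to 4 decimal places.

0.7356

Per-class recall (TP/(TP+FN)):
  invoice: TP=17, FN=0+1+0+3=4 → 17/21 = 0.80952
  receipt: TP=10, FN=2+2+4+5=13 → 10/23 = 0.43478
  contract: TP=6, FN=1+0+0+1=2 → 6/8 = 0.75000
  resume: TP=7, FN=0+2+1+0=3 → 7/10 = 0.70000
  letter: TP=24, FN=1+0+0+0=1 → 24/25 = 0.96000
Weighted-recall = Σ (supportᵢ/N)·recallᵢ with N=87: (21/87)·0.80952 + (23/87)·0.43478 + (8/87)·0.75000 + (10/87)·0.70000 + (25/87)·0.96000 = 0.7356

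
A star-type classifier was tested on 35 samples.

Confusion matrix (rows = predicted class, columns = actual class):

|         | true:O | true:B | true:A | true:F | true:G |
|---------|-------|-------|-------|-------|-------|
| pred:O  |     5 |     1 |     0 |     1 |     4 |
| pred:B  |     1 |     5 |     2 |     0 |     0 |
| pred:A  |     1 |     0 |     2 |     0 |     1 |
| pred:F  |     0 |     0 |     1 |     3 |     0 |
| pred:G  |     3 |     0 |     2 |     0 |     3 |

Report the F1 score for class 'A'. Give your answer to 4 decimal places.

Treat 'A' as positive and all other classes as negative.
F1 score = 2·TP/(2·TP+FP+FN).
A: TP=2, FP=1+0+0+1=2, FN=0+2+1+2=5 → 4/11 = 0.36364

0.3636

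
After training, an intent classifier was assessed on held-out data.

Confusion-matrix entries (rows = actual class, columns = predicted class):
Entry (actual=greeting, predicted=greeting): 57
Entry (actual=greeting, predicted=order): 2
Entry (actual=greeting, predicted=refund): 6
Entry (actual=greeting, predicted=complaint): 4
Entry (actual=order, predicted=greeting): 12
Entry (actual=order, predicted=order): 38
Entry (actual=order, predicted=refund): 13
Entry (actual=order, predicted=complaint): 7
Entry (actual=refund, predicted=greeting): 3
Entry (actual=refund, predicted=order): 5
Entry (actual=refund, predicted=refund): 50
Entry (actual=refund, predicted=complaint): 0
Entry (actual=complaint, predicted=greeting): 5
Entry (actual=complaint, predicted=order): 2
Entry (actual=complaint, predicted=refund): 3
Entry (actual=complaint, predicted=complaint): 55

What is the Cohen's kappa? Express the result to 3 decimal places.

0.685

Observed agreement pₒ = trace/N = 200/262 = 0.7634
Expected agreement pₑ = Σ (rowᵢ·colᵢ)/N² = (69·77 + 70·47 + 58·72 + 65·66)/262² = 0.2487
κ = (pₒ − pₑ)/(1 − pₑ) = (0.7634 − 0.2487)/(1 − 0.2487) = 0.685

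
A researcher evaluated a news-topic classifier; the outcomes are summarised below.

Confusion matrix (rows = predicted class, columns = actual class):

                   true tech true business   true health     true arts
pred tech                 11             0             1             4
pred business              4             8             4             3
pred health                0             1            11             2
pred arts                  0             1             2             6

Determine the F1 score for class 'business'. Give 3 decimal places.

0.552

One-vs-rest for 'business': TP = diagonal; FP = other classes predicted 'business'; FN = 'business' predicted as other.
F1 score = 2·TP/(2·TP+FP+FN).
business: TP=8, FP=4+4+3=11, FN=0+1+1=2 → 16/29 = 0.5517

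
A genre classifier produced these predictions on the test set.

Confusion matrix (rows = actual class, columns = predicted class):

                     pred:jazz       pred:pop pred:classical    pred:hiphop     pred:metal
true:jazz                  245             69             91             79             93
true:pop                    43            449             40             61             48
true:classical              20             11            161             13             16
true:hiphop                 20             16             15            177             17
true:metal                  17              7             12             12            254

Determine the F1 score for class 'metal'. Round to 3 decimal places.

0.696

Treat 'metal' as positive and all other classes as negative.
F1 score = 2·TP/(2·TP+FP+FN).
metal: TP=254, FP=93+48+16+17=174, FN=17+7+12+12=48 → 508/730 = 0.6959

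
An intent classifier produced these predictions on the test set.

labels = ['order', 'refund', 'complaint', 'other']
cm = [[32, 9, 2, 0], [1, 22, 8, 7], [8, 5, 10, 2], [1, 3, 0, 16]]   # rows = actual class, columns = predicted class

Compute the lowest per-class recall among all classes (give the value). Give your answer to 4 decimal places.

Per-class recall (TP/(TP+FN)):
  order: TP=32, FN=9+2+0=11 → 32/43 = 0.74419
  refund: TP=22, FN=1+8+7=16 → 22/38 = 0.57895
  complaint: TP=10, FN=8+5+2=15 → 10/25 = 0.40000
  other: TP=16, FN=1+3+0=4 → 16/20 = 0.80000
Lowest is class 'complaint' with recall = 0.4000.

0.4000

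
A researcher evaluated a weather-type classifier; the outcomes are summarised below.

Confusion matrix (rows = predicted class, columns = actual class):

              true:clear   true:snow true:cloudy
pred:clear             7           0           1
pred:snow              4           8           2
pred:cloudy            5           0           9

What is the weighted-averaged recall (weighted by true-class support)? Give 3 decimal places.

0.667

Per-class recall (TP/(TP+FN)):
  clear: TP=7, FN=4+5=9 → 7/16 = 0.4375
  snow: TP=8, FN=0+0=0 → 8/8 = 1.0000
  cloudy: TP=9, FN=1+2=3 → 9/12 = 0.7500
Weighted-recall = Σ (supportᵢ/N)·recallᵢ with N=36: (16/36)·0.4375 + (8/36)·1.0000 + (12/36)·0.7500 = 0.667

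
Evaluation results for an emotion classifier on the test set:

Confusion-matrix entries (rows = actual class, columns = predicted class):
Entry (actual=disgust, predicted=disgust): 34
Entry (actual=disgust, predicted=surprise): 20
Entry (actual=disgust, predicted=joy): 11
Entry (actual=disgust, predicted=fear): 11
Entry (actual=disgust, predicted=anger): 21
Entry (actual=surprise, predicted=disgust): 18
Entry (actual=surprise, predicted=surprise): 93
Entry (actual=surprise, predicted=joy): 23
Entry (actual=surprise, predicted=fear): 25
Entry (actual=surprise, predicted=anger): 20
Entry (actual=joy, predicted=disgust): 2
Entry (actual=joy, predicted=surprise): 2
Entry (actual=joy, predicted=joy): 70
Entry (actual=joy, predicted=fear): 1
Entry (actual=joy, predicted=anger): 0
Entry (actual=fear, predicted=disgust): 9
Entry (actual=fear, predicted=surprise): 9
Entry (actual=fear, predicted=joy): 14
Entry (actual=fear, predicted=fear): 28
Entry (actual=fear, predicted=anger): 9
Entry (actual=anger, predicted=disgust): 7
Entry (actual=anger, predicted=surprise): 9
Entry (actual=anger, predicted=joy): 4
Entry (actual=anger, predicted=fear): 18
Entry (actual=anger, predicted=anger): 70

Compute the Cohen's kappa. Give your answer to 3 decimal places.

Observed agreement pₒ = trace/N = 295/528 = 0.5587
Expected agreement pₑ = Σ (rowᵢ·colᵢ)/N² = (97·70 + 179·133 + 75·122 + 69·83 + 108·120)/528² = 0.2096
κ = (pₒ − pₑ)/(1 − pₑ) = (0.5587 − 0.2096)/(1 − 0.2096) = 0.442

0.442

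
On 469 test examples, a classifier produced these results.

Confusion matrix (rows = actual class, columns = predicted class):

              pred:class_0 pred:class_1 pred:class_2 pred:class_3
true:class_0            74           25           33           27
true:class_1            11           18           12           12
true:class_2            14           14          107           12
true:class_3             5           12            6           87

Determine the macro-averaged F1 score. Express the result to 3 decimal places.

Per-class F1 score (2·TP/(2·TP+FP+FN)):
  class_0: TP=74, FP=11+14+5=30, FN=25+33+27=85 → 148/263 = 0.5627
  class_1: TP=18, FP=25+14+12=51, FN=11+12+12=35 → 36/122 = 0.2951
  class_2: TP=107, FP=33+12+6=51, FN=14+14+12=40 → 214/305 = 0.7016
  class_3: TP=87, FP=27+12+12=51, FN=5+12+6=23 → 174/248 = 0.7016
Macro-F1 score = mean = (0.5627 + 0.2951 + 0.7016 + 0.7016) / 4 = 0.565

0.565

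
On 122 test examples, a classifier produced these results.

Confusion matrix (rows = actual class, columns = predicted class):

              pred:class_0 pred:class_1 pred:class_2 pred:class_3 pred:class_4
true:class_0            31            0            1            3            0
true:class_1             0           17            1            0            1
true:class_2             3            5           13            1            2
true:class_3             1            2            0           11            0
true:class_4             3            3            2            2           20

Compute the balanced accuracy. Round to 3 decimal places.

Balanced accuracy = mean of per-class recall.
  class_0: recall = 31/35 = 0.8857
  class_1: recall = 17/19 = 0.8947
  class_2: recall = 13/24 = 0.5417
  class_3: recall = 11/14 = 0.7857
  class_4: recall = 20/30 = 0.6667
Mean = (0.8857 + 0.8947 + 0.5417 + 0.7857 + 0.6667) / 5 = 0.755

0.755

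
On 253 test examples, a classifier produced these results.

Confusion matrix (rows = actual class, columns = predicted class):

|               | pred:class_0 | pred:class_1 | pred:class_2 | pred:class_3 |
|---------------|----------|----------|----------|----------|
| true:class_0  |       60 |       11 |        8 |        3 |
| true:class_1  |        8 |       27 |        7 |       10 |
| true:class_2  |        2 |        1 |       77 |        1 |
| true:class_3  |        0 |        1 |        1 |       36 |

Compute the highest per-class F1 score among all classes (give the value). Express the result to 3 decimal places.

Per-class F1 score (2·TP/(2·TP+FP+FN)):
  class_0: TP=60, FP=8+2+0=10, FN=11+8+3=22 → 120/152 = 0.7895
  class_1: TP=27, FP=11+1+1=13, FN=8+7+10=25 → 54/92 = 0.5870
  class_2: TP=77, FP=8+7+1=16, FN=2+1+1=4 → 154/174 = 0.8851
  class_3: TP=36, FP=3+10+1=14, FN=0+1+1=2 → 72/88 = 0.8182
Highest is class 'class_2' with F1 score = 0.885.

0.885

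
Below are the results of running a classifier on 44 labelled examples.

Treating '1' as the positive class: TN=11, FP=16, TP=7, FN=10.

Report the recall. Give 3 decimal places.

0.412

Recall = TP/(TP+FN) = 7/(7+10) = 7/17 = 0.412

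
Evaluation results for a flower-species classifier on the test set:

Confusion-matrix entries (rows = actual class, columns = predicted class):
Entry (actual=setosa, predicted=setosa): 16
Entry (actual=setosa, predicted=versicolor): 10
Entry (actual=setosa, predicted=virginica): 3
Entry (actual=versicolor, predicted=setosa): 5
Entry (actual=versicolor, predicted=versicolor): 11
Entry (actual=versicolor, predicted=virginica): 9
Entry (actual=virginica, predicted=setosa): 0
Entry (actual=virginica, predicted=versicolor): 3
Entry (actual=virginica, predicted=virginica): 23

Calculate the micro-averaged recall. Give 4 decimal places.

Micro-averaging pools counts across classes: ΣTP=50, ΣFP=30, ΣFN=30.
Micro-recall = TP/(TP+FN) on pooled counts = 0.6250 (equals overall accuracy in single-label multiclass).

0.6250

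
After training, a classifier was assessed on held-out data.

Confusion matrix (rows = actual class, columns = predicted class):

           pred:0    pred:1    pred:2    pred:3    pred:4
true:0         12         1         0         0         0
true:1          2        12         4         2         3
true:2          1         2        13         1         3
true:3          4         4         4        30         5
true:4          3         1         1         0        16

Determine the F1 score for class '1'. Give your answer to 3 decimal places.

0.558

F1 score = 2·TP/(2·TP+FP+FN).
1: TP=12, FP=1+2+4+1=8, FN=2+4+2+3=11 → 24/43 = 0.5581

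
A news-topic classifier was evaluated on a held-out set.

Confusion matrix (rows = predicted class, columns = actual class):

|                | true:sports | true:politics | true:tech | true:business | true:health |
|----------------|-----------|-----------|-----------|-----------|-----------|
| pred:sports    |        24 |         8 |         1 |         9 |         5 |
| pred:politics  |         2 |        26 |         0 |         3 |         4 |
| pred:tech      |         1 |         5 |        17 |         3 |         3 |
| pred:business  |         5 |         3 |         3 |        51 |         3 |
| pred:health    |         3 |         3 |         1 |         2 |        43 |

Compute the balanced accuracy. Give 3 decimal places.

0.706

Balanced accuracy = mean of per-class recall.
  sports: recall = 24/35 = 0.6857
  politics: recall = 26/45 = 0.5778
  tech: recall = 17/22 = 0.7727
  business: recall = 51/68 = 0.7500
  health: recall = 43/58 = 0.7414
Mean = (0.6857 + 0.5778 + 0.7727 + 0.7500 + 0.7414) / 5 = 0.706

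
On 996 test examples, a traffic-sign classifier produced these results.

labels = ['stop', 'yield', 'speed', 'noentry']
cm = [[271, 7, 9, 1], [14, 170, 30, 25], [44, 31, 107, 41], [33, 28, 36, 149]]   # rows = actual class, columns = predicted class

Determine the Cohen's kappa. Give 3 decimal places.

0.596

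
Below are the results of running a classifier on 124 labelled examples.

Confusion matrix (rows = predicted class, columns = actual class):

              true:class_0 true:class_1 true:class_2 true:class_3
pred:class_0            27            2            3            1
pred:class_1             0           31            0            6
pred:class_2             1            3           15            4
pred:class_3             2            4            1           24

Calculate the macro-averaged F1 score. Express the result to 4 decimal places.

Per-class F1 score (2·TP/(2·TP+FP+FN)):
  class_0: TP=27, FP=2+3+1=6, FN=0+1+2=3 → 54/63 = 0.85714
  class_1: TP=31, FP=0+0+6=6, FN=2+3+4=9 → 62/77 = 0.80519
  class_2: TP=15, FP=1+3+4=8, FN=3+0+1=4 → 30/42 = 0.71429
  class_3: TP=24, FP=2+4+1=7, FN=1+6+4=11 → 48/66 = 0.72727
Macro-F1 score = mean = (0.85714 + 0.80519 + 0.71429 + 0.72727) / 4 = 0.7760

0.7760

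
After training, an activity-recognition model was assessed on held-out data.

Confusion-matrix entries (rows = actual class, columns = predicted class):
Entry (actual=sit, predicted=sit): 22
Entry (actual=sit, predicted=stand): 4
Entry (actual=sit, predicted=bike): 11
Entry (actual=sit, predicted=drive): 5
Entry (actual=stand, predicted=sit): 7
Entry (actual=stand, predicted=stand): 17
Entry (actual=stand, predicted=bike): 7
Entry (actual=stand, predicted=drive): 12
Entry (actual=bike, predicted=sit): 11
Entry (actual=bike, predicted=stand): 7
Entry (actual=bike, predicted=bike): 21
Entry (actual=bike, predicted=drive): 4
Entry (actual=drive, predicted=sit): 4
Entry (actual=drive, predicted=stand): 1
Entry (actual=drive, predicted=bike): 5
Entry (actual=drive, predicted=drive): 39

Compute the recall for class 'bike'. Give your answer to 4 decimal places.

0.4884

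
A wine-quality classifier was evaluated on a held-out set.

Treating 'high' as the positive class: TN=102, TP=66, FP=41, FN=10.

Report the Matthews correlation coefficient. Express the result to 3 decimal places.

0.554

MCC = (TP·TN − FP·FN) / √((TP+FP)(TP+FN)(TN+FP)(TN+FN))
Numerator = 66·102 − 41·10 = 6322
Denominator = √(107·76·143·112) = √130242112 = 11412.3666
MCC = 6322 / 11412.3666 = 0.554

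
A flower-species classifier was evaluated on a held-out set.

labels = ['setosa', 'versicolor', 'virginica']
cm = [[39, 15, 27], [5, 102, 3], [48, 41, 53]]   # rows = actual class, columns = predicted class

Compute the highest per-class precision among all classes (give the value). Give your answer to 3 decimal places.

0.646

Per-class precision (TP/(TP+FP)):
  setosa: TP=39, FP=5+48=53 → 39/92 = 0.4239
  versicolor: TP=102, FP=15+41=56 → 102/158 = 0.6456
  virginica: TP=53, FP=27+3=30 → 53/83 = 0.6386
Highest is class 'versicolor' with precision = 0.646.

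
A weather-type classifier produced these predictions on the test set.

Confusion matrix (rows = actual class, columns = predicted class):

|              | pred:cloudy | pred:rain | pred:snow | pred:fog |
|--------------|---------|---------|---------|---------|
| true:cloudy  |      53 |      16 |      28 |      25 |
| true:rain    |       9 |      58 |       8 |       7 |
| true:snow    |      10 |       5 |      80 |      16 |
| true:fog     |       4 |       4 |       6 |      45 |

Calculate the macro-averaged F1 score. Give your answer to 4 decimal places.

0.6293

Per-class F1 score (2·TP/(2·TP+FP+FN)):
  cloudy: TP=53, FP=9+10+4=23, FN=16+28+25=69 → 106/198 = 0.53535
  rain: TP=58, FP=16+5+4=25, FN=9+8+7=24 → 116/165 = 0.70303
  snow: TP=80, FP=28+8+6=42, FN=10+5+16=31 → 160/233 = 0.68670
  fog: TP=45, FP=25+7+16=48, FN=4+4+6=14 → 90/152 = 0.59211
Macro-F1 score = mean = (0.53535 + 0.70303 + 0.68670 + 0.59211) / 4 = 0.6293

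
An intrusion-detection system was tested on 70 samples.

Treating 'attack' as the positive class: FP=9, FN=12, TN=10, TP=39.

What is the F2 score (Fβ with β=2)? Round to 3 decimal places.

0.774

Fβ = (1+β²)·TP / ((1+β²)·TP + β²·FN + FP), with β²=4
= 5·39 / (5·39 + 4·12 + 9) = 0.774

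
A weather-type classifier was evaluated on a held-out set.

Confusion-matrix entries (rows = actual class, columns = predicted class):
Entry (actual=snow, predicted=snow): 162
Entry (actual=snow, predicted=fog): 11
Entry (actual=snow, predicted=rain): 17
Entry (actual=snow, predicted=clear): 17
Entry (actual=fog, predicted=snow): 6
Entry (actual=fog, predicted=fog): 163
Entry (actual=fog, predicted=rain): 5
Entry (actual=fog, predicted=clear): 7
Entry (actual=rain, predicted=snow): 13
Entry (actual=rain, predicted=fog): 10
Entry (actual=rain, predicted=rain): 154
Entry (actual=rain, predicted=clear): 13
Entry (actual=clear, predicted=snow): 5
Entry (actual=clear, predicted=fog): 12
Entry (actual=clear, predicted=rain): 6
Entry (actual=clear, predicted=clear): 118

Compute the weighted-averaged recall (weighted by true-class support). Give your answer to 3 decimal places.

0.830

Per-class recall (TP/(TP+FN)):
  snow: TP=162, FN=11+17+17=45 → 162/207 = 0.7826
  fog: TP=163, FN=6+5+7=18 → 163/181 = 0.9006
  rain: TP=154, FN=13+10+13=36 → 154/190 = 0.8105
  clear: TP=118, FN=5+12+6=23 → 118/141 = 0.8369
Weighted-recall = Σ (supportᵢ/N)·recallᵢ with N=719: (207/719)·0.7826 + (181/719)·0.9006 + (190/719)·0.8105 + (141/719)·0.8369 = 0.830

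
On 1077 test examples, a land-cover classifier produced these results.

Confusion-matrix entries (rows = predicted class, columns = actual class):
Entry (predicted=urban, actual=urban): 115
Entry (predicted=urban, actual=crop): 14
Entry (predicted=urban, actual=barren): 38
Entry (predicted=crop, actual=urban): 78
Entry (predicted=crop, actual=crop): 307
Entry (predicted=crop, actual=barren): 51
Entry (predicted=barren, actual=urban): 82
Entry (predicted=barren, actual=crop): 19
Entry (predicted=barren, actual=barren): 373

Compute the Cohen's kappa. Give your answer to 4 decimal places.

Observed agreement pₒ = trace/N = 795/1077 = 0.73816
Expected agreement pₑ = Σ (rowᵢ·colᵢ)/N² = (275·167 + 340·436 + 462·474)/1077² = 0.35619
κ = (pₒ − pₑ)/(1 − pₑ) = (0.73816 − 0.35619)/(1 − 0.35619) = 0.5933

0.5933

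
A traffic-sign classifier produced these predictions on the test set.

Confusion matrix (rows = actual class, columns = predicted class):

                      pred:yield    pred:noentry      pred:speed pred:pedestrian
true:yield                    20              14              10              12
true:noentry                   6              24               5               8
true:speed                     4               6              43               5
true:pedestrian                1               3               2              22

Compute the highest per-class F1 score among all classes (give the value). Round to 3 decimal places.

Per-class F1 score (2·TP/(2·TP+FP+FN)):
  yield: TP=20, FP=6+4+1=11, FN=14+10+12=36 → 40/87 = 0.4598
  noentry: TP=24, FP=14+6+3=23, FN=6+5+8=19 → 48/90 = 0.5333
  speed: TP=43, FP=10+5+2=17, FN=4+6+5=15 → 86/118 = 0.7288
  pedestrian: TP=22, FP=12+8+5=25, FN=1+3+2=6 → 44/75 = 0.5867
Highest is class 'speed' with F1 score = 0.729.

0.729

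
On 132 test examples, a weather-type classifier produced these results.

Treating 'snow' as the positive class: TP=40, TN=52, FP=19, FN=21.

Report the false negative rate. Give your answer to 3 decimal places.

FNR = FN/(FN+TP) = 21/(21+40) = 0.344

0.344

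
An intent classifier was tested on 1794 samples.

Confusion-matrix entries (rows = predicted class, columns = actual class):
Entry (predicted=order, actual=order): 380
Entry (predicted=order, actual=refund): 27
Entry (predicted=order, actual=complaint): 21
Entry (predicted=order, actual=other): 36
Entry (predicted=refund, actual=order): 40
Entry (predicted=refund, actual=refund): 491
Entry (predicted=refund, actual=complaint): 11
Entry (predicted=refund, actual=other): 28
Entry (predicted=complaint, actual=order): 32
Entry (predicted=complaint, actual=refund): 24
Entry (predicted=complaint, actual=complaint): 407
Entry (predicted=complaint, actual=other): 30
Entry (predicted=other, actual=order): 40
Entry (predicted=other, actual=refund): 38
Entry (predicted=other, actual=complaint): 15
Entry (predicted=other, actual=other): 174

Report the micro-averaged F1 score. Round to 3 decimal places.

0.809

Micro-averaging pools counts across classes: ΣTP=1452, ΣFP=342, ΣFN=342.
Micro-F1 score = 2·TP/(2·TP+FP+FN) on pooled counts = 0.809 (equals overall accuracy in single-label multiclass).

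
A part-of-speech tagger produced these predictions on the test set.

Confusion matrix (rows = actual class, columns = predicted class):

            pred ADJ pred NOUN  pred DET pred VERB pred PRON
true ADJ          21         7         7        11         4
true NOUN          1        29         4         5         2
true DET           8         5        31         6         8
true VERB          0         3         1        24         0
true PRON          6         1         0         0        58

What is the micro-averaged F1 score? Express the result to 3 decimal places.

Micro-averaging pools counts across classes: ΣTP=163, ΣFP=79, ΣFN=79.
Micro-F1 score = 2·TP/(2·TP+FP+FN) on pooled counts = 0.674 (equals overall accuracy in single-label multiclass).

0.674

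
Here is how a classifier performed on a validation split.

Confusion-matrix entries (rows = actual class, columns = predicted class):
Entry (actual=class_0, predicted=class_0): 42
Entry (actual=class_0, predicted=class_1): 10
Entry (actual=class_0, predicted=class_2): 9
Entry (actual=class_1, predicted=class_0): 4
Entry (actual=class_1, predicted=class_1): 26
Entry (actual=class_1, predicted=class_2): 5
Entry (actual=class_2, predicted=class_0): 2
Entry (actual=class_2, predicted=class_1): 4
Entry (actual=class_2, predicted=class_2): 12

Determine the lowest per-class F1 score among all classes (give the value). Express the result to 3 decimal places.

0.545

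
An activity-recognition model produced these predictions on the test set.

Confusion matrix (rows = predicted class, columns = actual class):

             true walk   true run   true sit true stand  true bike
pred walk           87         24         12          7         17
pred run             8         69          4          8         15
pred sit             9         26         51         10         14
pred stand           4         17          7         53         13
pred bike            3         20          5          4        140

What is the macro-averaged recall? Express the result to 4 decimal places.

0.6443

Per-class recall (TP/(TP+FN)):
  walk: TP=87, FN=8+9+4+3=24 → 87/111 = 0.78378
  run: TP=69, FN=24+26+17+20=87 → 69/156 = 0.44231
  sit: TP=51, FN=12+4+7+5=28 → 51/79 = 0.64557
  stand: TP=53, FN=7+8+10+4=29 → 53/82 = 0.64634
  bike: TP=140, FN=17+15+14+13=59 → 140/199 = 0.70352
Macro-recall = mean = (0.78378 + 0.44231 + 0.64557 + 0.64634 + 0.70352) / 5 = 0.6443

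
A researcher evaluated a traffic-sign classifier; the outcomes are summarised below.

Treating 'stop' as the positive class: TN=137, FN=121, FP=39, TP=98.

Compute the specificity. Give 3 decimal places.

0.778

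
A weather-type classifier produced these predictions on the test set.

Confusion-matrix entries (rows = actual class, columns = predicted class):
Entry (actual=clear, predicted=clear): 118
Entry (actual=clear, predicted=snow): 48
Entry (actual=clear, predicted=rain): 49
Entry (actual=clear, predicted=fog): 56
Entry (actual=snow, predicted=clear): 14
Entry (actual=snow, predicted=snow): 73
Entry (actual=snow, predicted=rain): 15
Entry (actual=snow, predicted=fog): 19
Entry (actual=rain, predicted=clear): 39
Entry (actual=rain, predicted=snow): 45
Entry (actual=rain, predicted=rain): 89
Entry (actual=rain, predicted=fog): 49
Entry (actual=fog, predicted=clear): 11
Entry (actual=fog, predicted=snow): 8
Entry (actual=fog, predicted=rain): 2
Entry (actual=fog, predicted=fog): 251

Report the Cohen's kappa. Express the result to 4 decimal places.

Observed agreement pₒ = trace/N = 531/886 = 0.59932
Expected agreement pₑ = Σ (rowᵢ·colᵢ)/N² = (271·182 + 121·174 + 222·155 + 272·375)/886² = 0.26342
κ = (pₒ − pₑ)/(1 − pₑ) = (0.59932 − 0.26342)/(1 − 0.26342) = 0.4560

0.4560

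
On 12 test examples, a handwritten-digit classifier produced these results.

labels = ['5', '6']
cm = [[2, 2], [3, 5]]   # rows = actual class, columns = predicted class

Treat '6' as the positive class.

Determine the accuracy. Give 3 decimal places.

0.583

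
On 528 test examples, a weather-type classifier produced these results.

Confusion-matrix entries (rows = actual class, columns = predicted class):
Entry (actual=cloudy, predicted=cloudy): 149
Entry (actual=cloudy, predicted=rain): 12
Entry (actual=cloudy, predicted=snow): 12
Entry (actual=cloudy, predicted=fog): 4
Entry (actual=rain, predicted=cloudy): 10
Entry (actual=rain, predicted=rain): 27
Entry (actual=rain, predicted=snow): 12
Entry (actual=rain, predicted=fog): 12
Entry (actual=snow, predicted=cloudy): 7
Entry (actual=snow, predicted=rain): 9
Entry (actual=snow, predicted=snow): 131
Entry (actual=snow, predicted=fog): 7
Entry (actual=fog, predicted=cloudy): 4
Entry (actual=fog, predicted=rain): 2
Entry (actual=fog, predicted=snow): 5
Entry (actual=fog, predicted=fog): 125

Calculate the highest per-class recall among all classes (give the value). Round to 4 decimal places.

0.9191

Per-class recall (TP/(TP+FN)):
  cloudy: TP=149, FN=12+12+4=28 → 149/177 = 0.84181
  rain: TP=27, FN=10+12+12=34 → 27/61 = 0.44262
  snow: TP=131, FN=7+9+7=23 → 131/154 = 0.85065
  fog: TP=125, FN=4+2+5=11 → 125/136 = 0.91912
Highest is class 'fog' with recall = 0.9191.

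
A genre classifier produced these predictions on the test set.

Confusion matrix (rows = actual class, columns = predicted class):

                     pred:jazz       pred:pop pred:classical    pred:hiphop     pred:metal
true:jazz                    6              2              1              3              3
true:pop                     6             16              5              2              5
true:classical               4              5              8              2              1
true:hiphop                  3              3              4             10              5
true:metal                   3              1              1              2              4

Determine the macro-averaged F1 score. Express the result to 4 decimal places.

0.3979

Per-class F1 score (2·TP/(2·TP+FP+FN)):
  jazz: TP=6, FP=6+4+3+3=16, FN=2+1+3+3=9 → 12/37 = 0.32432
  pop: TP=16, FP=2+5+3+1=11, FN=6+5+2+5=18 → 32/61 = 0.52459
  classical: TP=8, FP=1+5+4+1=11, FN=4+5+2+1=12 → 16/39 = 0.41026
  hiphop: TP=10, FP=3+2+2+2=9, FN=3+3+4+5=15 → 20/44 = 0.45455
  metal: TP=4, FP=3+5+1+5=14, FN=3+1+1+2=7 → 8/29 = 0.27586
Macro-F1 score = mean = (0.32432 + 0.52459 + 0.41026 + 0.45455 + 0.27586) / 5 = 0.3979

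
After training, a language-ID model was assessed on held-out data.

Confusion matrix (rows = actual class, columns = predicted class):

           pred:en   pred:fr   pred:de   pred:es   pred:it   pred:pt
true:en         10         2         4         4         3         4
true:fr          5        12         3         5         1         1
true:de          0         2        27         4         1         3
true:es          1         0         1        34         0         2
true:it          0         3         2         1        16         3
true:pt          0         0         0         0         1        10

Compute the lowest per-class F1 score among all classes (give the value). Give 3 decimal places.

Per-class F1 score (2·TP/(2·TP+FP+FN)):
  en: TP=10, FP=5+0+1+0+0=6, FN=2+4+4+3+4=17 → 20/43 = 0.4651
  fr: TP=12, FP=2+2+0+3+0=7, FN=5+3+5+1+1=15 → 24/46 = 0.5217
  de: TP=27, FP=4+3+1+2+0=10, FN=0+2+4+1+3=10 → 54/74 = 0.7297
  es: TP=34, FP=4+5+4+1+0=14, FN=1+0+1+0+2=4 → 68/86 = 0.7907
  it: TP=16, FP=3+1+1+0+1=6, FN=0+3+2+1+3=9 → 32/47 = 0.6809
  pt: TP=10, FP=4+1+3+2+3=13, FN=0+0+0+0+1=1 → 20/34 = 0.5882
Lowest is class 'en' with F1 score = 0.465.

0.465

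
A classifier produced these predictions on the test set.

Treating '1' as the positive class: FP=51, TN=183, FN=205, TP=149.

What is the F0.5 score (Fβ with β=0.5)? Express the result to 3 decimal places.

Fβ = (1+β²)·TP / ((1+β²)·TP + β²·FN + FP), with β²=1/4
= 1.25·149 / (1.25·149 + 0.25·205 + 51) = 0.646

0.646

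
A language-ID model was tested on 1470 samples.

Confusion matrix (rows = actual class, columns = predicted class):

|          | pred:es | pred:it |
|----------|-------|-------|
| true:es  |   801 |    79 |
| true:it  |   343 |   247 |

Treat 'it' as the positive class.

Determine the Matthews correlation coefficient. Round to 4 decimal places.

0.3880

MCC = (TP·TN − FP·FN) / √((TP+FP)(TP+FN)(TN+FP)(TN+FN))
Numerator = 247·801 − 79·343 = 170750
Denominator = √(326·590·880·1144) = √193632524800 = 440036.9584
MCC = 170750 / 440036.9584 = 0.3880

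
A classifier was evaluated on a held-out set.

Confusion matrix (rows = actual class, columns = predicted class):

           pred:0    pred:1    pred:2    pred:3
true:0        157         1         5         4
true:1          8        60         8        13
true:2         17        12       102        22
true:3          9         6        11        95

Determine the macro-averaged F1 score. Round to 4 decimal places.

Per-class F1 score (2·TP/(2·TP+FP+FN)):
  0: TP=157, FP=8+17+9=34, FN=1+5+4=10 → 314/358 = 0.87709
  1: TP=60, FP=1+12+6=19, FN=8+8+13=29 → 120/168 = 0.71429
  2: TP=102, FP=5+8+11=24, FN=17+12+22=51 → 204/279 = 0.73118
  3: TP=95, FP=4+13+22=39, FN=9+6+11=26 → 190/255 = 0.74510
Macro-F1 score = mean = (0.87709 + 0.71429 + 0.73118 + 0.74510) / 4 = 0.7669

0.7669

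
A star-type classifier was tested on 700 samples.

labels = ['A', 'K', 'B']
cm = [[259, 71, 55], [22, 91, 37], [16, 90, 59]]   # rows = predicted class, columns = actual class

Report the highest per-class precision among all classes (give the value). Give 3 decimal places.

Per-class precision (TP/(TP+FP)):
  A: TP=259, FP=71+55=126 → 259/385 = 0.6727
  K: TP=91, FP=22+37=59 → 91/150 = 0.6067
  B: TP=59, FP=16+90=106 → 59/165 = 0.3576
Highest is class 'A' with precision = 0.673.

0.673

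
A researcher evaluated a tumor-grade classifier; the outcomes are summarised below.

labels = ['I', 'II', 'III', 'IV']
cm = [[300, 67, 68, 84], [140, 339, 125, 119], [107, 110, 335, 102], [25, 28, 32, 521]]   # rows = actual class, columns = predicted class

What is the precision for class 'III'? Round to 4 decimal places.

0.5982

Take TP from the diagonal, FP from the rest of the 'III' prediction marginal, FN from the rest of the 'III' actual marginal.
precision = TP/(TP+FP).
III: TP=335, FP=68+125+32=225 → 335/560 = 0.59821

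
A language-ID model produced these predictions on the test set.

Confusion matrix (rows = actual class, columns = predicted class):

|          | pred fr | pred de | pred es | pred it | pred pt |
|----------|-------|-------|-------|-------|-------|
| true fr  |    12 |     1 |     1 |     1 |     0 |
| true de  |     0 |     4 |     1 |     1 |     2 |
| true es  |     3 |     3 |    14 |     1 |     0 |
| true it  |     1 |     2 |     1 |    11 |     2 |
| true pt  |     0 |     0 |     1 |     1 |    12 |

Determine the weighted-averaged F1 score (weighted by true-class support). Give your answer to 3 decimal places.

Per-class F1 score (2·TP/(2·TP+FP+FN)):
  fr: TP=12, FP=0+3+1+0=4, FN=1+1+1+0=3 → 24/31 = 0.7742
  de: TP=4, FP=1+3+2+0=6, FN=0+1+1+2=4 → 8/18 = 0.4444
  es: TP=14, FP=1+1+1+1=4, FN=3+3+1+0=7 → 28/39 = 0.7179
  it: TP=11, FP=1+1+1+1=4, FN=1+2+1+2=6 → 22/32 = 0.6875
  pt: TP=12, FP=0+2+0+2=4, FN=0+0+1+1=2 → 24/30 = 0.8000
Weighted-F1 score = Σ (supportᵢ/N)·F1 scoreᵢ with N=75: (15/75)·0.7742 + (8/75)·0.4444 + (21/75)·0.7179 + (17/75)·0.6875 + (14/75)·0.8000 = 0.708

0.708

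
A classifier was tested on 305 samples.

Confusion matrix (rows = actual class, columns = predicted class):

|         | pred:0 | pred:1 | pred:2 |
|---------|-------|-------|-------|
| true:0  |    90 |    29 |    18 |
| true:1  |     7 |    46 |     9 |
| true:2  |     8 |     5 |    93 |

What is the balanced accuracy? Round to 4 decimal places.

Balanced accuracy = mean of per-class recall.
  0: recall = 90/137 = 0.65693
  1: recall = 46/62 = 0.74194
  2: recall = 93/106 = 0.87736
Mean = (0.65693 + 0.74194 + 0.87736) / 3 = 0.7587

0.7587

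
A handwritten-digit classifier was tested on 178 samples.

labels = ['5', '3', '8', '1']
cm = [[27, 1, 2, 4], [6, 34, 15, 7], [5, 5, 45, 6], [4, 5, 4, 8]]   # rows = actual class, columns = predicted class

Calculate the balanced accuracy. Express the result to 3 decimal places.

Balanced accuracy = mean of per-class recall.
  5: recall = 27/34 = 0.7941
  3: recall = 34/62 = 0.5484
  8: recall = 45/61 = 0.7377
  1: recall = 8/21 = 0.3810
Mean = (0.7941 + 0.5484 + 0.7377 + 0.3810) / 4 = 0.615

0.615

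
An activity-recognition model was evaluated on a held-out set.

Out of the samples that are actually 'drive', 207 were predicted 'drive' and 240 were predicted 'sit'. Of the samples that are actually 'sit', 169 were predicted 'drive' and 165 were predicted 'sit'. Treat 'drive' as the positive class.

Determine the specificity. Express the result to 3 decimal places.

0.494

Specificity = TN/(TN+FP) = 165/(165+169) = 0.494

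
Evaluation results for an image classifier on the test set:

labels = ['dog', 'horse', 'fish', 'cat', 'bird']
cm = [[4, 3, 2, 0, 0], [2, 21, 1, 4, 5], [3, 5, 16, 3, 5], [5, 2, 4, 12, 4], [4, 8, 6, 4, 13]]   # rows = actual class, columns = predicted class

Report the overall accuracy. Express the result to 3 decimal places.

Accuracy = trace / total = (4+21+16+12+13=66) / 136 = 66/136 = 0.485

0.485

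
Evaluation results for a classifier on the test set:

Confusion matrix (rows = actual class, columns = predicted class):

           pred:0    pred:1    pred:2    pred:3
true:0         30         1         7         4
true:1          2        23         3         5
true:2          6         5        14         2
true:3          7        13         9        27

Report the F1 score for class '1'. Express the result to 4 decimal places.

Treat '1' as positive and all other classes as negative.
F1 score = 2·TP/(2·TP+FP+FN).
1: TP=23, FP=1+5+13=19, FN=2+3+5=10 → 46/75 = 0.61333

0.6133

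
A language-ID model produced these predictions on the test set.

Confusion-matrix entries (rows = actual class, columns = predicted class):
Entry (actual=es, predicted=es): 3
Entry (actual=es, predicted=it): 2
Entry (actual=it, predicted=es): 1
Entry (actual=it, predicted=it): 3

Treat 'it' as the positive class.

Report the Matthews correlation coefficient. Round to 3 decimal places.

MCC = (TP·TN − FP·FN) / √((TP+FP)(TP+FN)(TN+FP)(TN+FN))
Numerator = 3·3 − 2·1 = 7
Denominator = √(5·4·5·4) = √400 = 20.0000
MCC = 7 / 20.0000 = 0.350

0.350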